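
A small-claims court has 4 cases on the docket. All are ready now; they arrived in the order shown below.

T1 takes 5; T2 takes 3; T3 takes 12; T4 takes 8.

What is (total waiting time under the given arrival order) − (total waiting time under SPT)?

6

FIFO (arrival order): T1 T2 T3 T4.
T1: waits 0, runs 0→5
T2: waits 5, runs 5→8
T3: waits 8, runs 8→20
T4: waits 20, runs 20→28
Sum = 0+5+8+20 = 33.
SPT (increasing processing time): T2 T1 T4 T3.
T2: waits 0, runs 0→3
T1: waits 3, runs 3→8
T4: waits 8, runs 8→16
T3: waits 16, runs 16→28
Sum = 0+3+8+16 = 27.
Difference = 33 − 27 = 6.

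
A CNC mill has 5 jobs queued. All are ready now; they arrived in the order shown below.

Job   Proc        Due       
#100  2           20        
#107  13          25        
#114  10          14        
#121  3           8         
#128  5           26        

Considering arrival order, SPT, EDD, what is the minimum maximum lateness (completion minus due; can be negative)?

7

FIFO (arrival order): #100 #107 #114 #121 #128.
#100: 0→2, due 20, lateness -18
#107: 2→15, due 25, lateness -10
#114: 15→25, due 14, lateness 11
#121: 25→28, due 8, lateness 20
#128: 28→33, due 26, lateness 7
Maximum = 20.
SPT (increasing processing time): #100 #121 #128 #114 #107.
#100: 0→2, due 20, lateness -18
#121: 2→5, due 8, lateness -3
#128: 5→10, due 26, lateness -16
#114: 10→20, due 14, lateness 6
#107: 20→33, due 25, lateness 8
Maximum = 8.
EDD (increasing due date): #121 #114 #100 #107 #128.
#121: 0→3, due 8, lateness -5
#114: 3→13, due 14, lateness -1
#100: 13→15, due 20, lateness -5
#107: 15→28, due 25, lateness 3
#128: 28→33, due 26, lateness 7
Maximum = 7.
FIFO 20, SPT 8, EDD 7 → minimum 7.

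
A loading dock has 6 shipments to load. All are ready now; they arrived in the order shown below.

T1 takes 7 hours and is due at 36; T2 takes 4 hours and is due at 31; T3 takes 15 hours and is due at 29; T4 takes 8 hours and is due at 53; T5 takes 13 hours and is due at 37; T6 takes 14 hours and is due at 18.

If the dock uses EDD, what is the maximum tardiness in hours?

16

EDD (increasing due date): T6 T3 T2 T1 T5 T4.
T6: 0→14, due 18, tardiness 0
T3: 14→29, due 29, tardiness 0
T2: 29→33, due 31, tardiness 2
T1: 33→40, due 36, tardiness 4
T5: 40→53, due 37, tardiness 16
T4: 53→61, due 53, tardiness 8
Maximum = 16.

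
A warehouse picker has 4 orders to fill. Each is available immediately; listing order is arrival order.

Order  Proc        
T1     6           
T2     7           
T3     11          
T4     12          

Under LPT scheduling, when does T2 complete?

30

LPT (decreasing processing time): T4 T3 T2 T1.
T4: 0→12
T3: 12→23
T2: 23→30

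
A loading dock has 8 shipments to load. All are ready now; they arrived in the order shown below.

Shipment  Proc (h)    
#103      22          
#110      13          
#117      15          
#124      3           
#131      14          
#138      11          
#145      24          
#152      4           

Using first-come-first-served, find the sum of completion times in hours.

513

FIFO (arrival order): #103 #110 #117 #124 #131 #138 #145 #152.
#103: 0→22
#110: 22→35
#117: 35→50
#124: 50→53
#131: 53→67
#138: 67→78
#145: 78→102
#152: 102→106
Sum = 22+35+50+53+67+78+102+106 = 513.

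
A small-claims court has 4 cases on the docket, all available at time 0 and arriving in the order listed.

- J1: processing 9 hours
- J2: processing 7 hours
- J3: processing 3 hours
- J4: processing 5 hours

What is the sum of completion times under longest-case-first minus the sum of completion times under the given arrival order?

2

LPT (decreasing processing time): J1 J2 J4 J3.
J1: 0→9
J2: 9→16
J4: 16→21
J3: 21→24
Sum = 9+16+21+24 = 70.
FIFO (arrival order): J1 J2 J3 J4.
J1: 0→9
J2: 9→16
J3: 16→19
J4: 19→24
Sum = 9+16+19+24 = 68.
Difference = 70 − 68 = 2.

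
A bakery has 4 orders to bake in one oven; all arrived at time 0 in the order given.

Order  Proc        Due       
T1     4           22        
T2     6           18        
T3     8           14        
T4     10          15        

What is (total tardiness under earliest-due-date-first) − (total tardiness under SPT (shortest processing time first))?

-2

EDD (increasing due date): T3 T4 T2 T1.
T3: 0→8, due 14, tardiness 0
T4: 8→18, due 15, tardiness 3
T2: 18→24, due 18, tardiness 6
T1: 24→28, due 22, tardiness 6
Sum = 0+3+6+6 = 15.
SPT (increasing processing time): T1 T2 T3 T4.
T1: 0→4, due 22, tardiness 0
T2: 4→10, due 18, tardiness 0
T3: 10→18, due 14, tardiness 4
T4: 18→28, due 15, tardiness 13
Sum = 0+0+4+13 = 17.
Difference = 15 − 17 = -2.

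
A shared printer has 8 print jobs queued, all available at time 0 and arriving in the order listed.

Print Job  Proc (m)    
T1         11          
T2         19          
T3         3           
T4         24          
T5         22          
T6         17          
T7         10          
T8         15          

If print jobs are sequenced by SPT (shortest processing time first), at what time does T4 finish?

SPT (increasing processing time): T3 T7 T1 T8 T6 T2 T5 T4.
T3: 0→3
T7: 3→13
T1: 13→24
T8: 24→39
T6: 39→56
T2: 56→75
T5: 75→97
T4: 97→121

121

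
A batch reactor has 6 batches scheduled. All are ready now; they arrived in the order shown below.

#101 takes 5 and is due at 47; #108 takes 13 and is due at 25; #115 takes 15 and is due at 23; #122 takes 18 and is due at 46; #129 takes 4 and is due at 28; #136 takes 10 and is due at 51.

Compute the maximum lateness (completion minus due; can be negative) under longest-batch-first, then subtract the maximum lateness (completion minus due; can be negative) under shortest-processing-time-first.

LPT (decreasing processing time): #122 #115 #108 #136 #101 #129.
#122: 0→18, due 46, lateness -28
#115: 18→33, due 23, lateness 10
#108: 33→46, due 25, lateness 21
#136: 46→56, due 51, lateness 5
#101: 56→61, due 47, lateness 14
#129: 61→65, due 28, lateness 37
Maximum = 37.
SPT (increasing processing time): #129 #101 #136 #108 #115 #122.
#129: 0→4, due 28, lateness -24
#101: 4→9, due 47, lateness -38
#136: 9→19, due 51, lateness -32
#108: 19→32, due 25, lateness 7
#115: 32→47, due 23, lateness 24
#122: 47→65, due 46, lateness 19
Maximum = 24.
Difference = 37 − 24 = 13.

13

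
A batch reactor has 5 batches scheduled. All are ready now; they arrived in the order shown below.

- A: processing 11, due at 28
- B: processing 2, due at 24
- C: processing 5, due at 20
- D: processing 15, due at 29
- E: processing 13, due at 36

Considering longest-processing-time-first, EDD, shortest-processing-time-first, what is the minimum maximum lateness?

10

LPT (decreasing processing time): D E A C B.
D: 0→15, due 29, lateness -14
E: 15→28, due 36, lateness -8
A: 28→39, due 28, lateness 11
C: 39→44, due 20, lateness 24
B: 44→46, due 24, lateness 22
Maximum = 24.
EDD (increasing due date): C B A D E.
C: 0→5, due 20, lateness -15
B: 5→7, due 24, lateness -17
A: 7→18, due 28, lateness -10
D: 18→33, due 29, lateness 4
E: 33→46, due 36, lateness 10
Maximum = 10.
SPT (increasing processing time): B C A E D.
B: 0→2, due 24, lateness -22
C: 2→7, due 20, lateness -13
A: 7→18, due 28, lateness -10
E: 18→31, due 36, lateness -5
D: 31→46, due 29, lateness 17
Maximum = 17.
LPT 24, EDD 10, SPT 17 → minimum 10.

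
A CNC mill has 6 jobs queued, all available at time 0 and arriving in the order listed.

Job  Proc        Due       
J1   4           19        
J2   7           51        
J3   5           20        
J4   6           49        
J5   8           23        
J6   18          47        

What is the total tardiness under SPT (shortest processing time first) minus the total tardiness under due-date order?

8

SPT (increasing processing time): J1 J3 J4 J2 J5 J6.
J1: 0→4, due 19, tardiness 0
J3: 4→9, due 20, tardiness 0
J4: 9→15, due 49, tardiness 0
J2: 15→22, due 51, tardiness 0
J5: 22→30, due 23, tardiness 7
J6: 30→48, due 47, tardiness 1
Sum = 0+0+0+0+7+1 = 8.
EDD (increasing due date): J1 J3 J5 J6 J4 J2.
J1: 0→4, due 19, tardiness 0
J3: 4→9, due 20, tardiness 0
J5: 9→17, due 23, tardiness 0
J6: 17→35, due 47, tardiness 0
J4: 35→41, due 49, tardiness 0
J2: 41→48, due 51, tardiness 0
Sum = 0+0+0+0+0+0 = 0.
Difference = 8 − 0 = 8.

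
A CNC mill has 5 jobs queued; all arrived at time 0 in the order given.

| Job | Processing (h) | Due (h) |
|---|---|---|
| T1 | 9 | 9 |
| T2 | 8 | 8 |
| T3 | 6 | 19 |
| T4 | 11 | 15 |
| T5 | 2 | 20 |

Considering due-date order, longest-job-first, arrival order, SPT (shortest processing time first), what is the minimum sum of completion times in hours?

87

EDD (increasing due date): T2 T1 T4 T3 T5.
T2: 0→8
T1: 8→17
T4: 17→28
T3: 28→34
T5: 34→36
Sum = 8+17+28+34+36 = 123.
LPT (decreasing processing time): T4 T1 T2 T3 T5.
T4: 0→11
T1: 11→20
T2: 20→28
T3: 28→34
T5: 34→36
Sum = 11+20+28+34+36 = 129.
FIFO (arrival order): T1 T2 T3 T4 T5.
T1: 0→9
T2: 9→17
T3: 17→23
T4: 23→34
T5: 34→36
Sum = 9+17+23+34+36 = 119.
SPT (increasing processing time): T5 T3 T2 T1 T4.
T5: 0→2
T3: 2→8
T2: 8→16
T1: 16→25
T4: 25→36
Sum = 2+8+16+25+36 = 87.
EDD 123, LPT 129, FIFO 119, SPT 87 → minimum 87.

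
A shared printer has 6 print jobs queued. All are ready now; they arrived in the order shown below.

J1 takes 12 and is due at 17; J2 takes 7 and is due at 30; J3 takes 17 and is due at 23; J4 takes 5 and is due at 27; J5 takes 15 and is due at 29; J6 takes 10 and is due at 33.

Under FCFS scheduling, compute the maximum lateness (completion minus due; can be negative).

33

FIFO (arrival order): J1 J2 J3 J4 J5 J6.
J1: 0→12, due 17, lateness -5
J2: 12→19, due 30, lateness -11
J3: 19→36, due 23, lateness 13
J4: 36→41, due 27, lateness 14
J5: 41→56, due 29, lateness 27
J6: 56→66, due 33, lateness 33
Maximum = 33.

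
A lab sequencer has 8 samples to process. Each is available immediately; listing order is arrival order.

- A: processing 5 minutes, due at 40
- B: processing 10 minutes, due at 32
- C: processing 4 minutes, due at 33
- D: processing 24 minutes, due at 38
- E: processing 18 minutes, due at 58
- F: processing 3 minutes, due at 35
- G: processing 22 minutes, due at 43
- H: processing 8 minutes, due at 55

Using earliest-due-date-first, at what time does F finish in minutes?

17

EDD (increasing due date): B C F D A G H E.
B: 0→10
C: 10→14
F: 14→17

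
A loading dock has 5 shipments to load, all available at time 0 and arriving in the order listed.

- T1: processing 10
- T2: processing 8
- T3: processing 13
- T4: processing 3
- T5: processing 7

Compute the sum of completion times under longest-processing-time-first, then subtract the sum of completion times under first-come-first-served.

LPT (decreasing processing time): T3 T1 T2 T5 T4.
T3: 0→13
T1: 13→23
T2: 23→31
T5: 31→38
T4: 38→41
Sum = 13+23+31+38+41 = 146.
FIFO (arrival order): T1 T2 T3 T4 T5.
T1: 0→10
T2: 10→18
T3: 18→31
T4: 31→34
T5: 34→41
Sum = 10+18+31+34+41 = 134.
Difference = 146 − 134 = 12.

12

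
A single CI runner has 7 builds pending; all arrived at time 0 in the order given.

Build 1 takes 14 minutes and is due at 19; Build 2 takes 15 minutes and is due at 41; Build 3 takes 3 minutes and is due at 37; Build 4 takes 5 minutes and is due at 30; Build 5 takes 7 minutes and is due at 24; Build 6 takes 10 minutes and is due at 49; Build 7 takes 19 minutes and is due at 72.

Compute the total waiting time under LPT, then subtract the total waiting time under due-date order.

LPT (decreasing processing time): Build 7 Build 2 Build 1 Build 6 Build 5 Build 4 Build 3.
Build 7: waits 0, runs 0→19
Build 2: waits 19, runs 19→34
Build 1: waits 34, runs 34→48
Build 6: waits 48, runs 48→58
Build 5: waits 58, runs 58→65
Build 4: waits 65, runs 65→70
Build 3: waits 70, runs 70→73
Sum = 0+19+34+48+58+65+70 = 294.
EDD (increasing due date): Build 1 Build 5 Build 4 Build 3 Build 2 Build 6 Build 7.
Build 1: waits 0, runs 0→14
Build 5: waits 14, runs 14→21
Build 4: waits 21, runs 21→26
Build 3: waits 26, runs 26→29
Build 2: waits 29, runs 29→44
Build 6: waits 44, runs 44→54
Build 7: waits 54, runs 54→73
Sum = 0+14+21+26+29+44+54 = 188.
Difference = 294 − 188 = 106.

106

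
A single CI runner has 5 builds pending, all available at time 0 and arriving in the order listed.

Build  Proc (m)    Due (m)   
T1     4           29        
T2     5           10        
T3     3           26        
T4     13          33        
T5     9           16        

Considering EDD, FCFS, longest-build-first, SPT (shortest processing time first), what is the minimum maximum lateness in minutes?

EDD (increasing due date): T2 T5 T3 T1 T4.
T2: 0→5, due 10, lateness -5
T5: 5→14, due 16, lateness -2
T3: 14→17, due 26, lateness -9
T1: 17→21, due 29, lateness -8
T4: 21→34, due 33, lateness 1
Maximum = 1.
FIFO (arrival order): T1 T2 T3 T4 T5.
T1: 0→4, due 29, lateness -25
T2: 4→9, due 10, lateness -1
T3: 9→12, due 26, lateness -14
T4: 12→25, due 33, lateness -8
T5: 25→34, due 16, lateness 18
Maximum = 18.
LPT (decreasing processing time): T4 T5 T2 T1 T3.
T4: 0→13, due 33, lateness -20
T5: 13→22, due 16, lateness 6
T2: 22→27, due 10, lateness 17
T1: 27→31, due 29, lateness 2
T3: 31→34, due 26, lateness 8
Maximum = 17.
SPT (increasing processing time): T3 T1 T2 T5 T4.
T3: 0→3, due 26, lateness -23
T1: 3→7, due 29, lateness -22
T2: 7→12, due 10, lateness 2
T5: 12→21, due 16, lateness 5
T4: 21→34, due 33, lateness 1
Maximum = 5.
EDD 1, FIFO 18, LPT 17, SPT 5 → minimum 1.

1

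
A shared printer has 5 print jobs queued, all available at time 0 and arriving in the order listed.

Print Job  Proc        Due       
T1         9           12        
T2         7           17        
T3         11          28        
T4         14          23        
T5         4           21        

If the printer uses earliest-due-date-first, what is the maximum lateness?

17

EDD (increasing due date): T1 T2 T5 T4 T3.
T1: 0→9, due 12, lateness -3
T2: 9→16, due 17, lateness -1
T5: 16→20, due 21, lateness -1
T4: 20→34, due 23, lateness 11
T3: 34→45, due 28, lateness 17
Maximum = 17.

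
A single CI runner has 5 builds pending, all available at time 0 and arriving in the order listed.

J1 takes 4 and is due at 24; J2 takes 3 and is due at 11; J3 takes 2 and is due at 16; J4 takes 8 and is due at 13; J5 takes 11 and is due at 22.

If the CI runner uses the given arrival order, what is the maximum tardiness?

FIFO (arrival order): J1 J2 J3 J4 J5.
J1: 0→4, due 24, tardiness 0
J2: 4→7, due 11, tardiness 0
J3: 7→9, due 16, tardiness 0
J4: 9→17, due 13, tardiness 4
J5: 17→28, due 22, tardiness 6
Maximum = 6.

6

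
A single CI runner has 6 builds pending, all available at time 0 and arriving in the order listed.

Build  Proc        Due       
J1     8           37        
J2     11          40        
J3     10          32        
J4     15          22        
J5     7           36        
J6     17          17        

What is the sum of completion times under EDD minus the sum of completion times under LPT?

EDD (increasing due date): J6 J4 J3 J5 J1 J2.
J6: 0→17
J4: 17→32
J3: 32→42
J5: 42→49
J1: 49→57
J2: 57→68
Sum = 17+32+42+49+57+68 = 265.
LPT (decreasing processing time): J6 J4 J2 J3 J1 J5.
J6: 0→17
J4: 17→32
J2: 32→43
J3: 43→53
J1: 53→61
J5: 61→68
Sum = 17+32+43+53+61+68 = 274.
Difference = 265 − 274 = -9.

-9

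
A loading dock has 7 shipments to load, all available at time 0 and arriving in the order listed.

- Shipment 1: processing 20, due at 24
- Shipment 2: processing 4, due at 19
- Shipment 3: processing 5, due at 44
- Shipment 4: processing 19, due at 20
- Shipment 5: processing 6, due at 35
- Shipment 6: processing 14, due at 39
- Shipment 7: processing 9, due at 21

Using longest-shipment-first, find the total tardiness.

194

LPT (decreasing processing time): Shipment 1 Shipment 4 Shipment 6 Shipment 7 Shipment 5 Shipment 3 Shipment 2.
Shipment 1: 0→20, due 24, tardiness 0
Shipment 4: 20→39, due 20, tardiness 19
Shipment 6: 39→53, due 39, tardiness 14
Shipment 7: 53→62, due 21, tardiness 41
Shipment 5: 62→68, due 35, tardiness 33
Shipment 3: 68→73, due 44, tardiness 29
Shipment 2: 73→77, due 19, tardiness 58
Sum = 0+19+14+41+33+29+58 = 194.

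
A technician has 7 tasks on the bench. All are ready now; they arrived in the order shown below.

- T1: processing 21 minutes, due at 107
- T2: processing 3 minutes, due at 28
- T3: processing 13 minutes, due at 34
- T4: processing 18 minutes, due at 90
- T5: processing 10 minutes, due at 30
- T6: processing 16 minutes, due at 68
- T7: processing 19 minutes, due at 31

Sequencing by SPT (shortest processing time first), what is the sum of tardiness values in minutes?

SPT (increasing processing time): T2 T5 T3 T6 T4 T7 T1.
T2: 0→3, due 28, tardiness 0
T5: 3→13, due 30, tardiness 0
T3: 13→26, due 34, tardiness 0
T6: 26→42, due 68, tardiness 0
T4: 42→60, due 90, tardiness 0
T7: 60→79, due 31, tardiness 48
T1: 79→100, due 107, tardiness 0
Sum = 0+0+0+0+0+48+0 = 48.

48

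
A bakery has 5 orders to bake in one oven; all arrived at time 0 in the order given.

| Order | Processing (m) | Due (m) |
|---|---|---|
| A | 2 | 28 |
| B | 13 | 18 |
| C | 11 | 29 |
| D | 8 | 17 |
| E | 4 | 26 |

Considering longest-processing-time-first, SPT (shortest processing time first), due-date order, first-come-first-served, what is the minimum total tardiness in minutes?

LPT (decreasing processing time): B C D E A.
B: 0→13, due 18, tardiness 0
C: 13→24, due 29, tardiness 0
D: 24→32, due 17, tardiness 15
E: 32→36, due 26, tardiness 10
A: 36→38, due 28, tardiness 10
Sum = 0+0+15+10+10 = 35.
SPT (increasing processing time): A E D C B.
A: 0→2, due 28, tardiness 0
E: 2→6, due 26, tardiness 0
D: 6→14, due 17, tardiness 0
C: 14→25, due 29, tardiness 0
B: 25→38, due 18, tardiness 20
Sum = 0+0+0+0+20 = 20.
EDD (increasing due date): D B E A C.
D: 0→8, due 17, tardiness 0
B: 8→21, due 18, tardiness 3
E: 21→25, due 26, tardiness 0
A: 25→27, due 28, tardiness 0
C: 27→38, due 29, tardiness 9
Sum = 0+3+0+0+9 = 12.
FIFO (arrival order): A B C D E.
A: 0→2, due 28, tardiness 0
B: 2→15, due 18, tardiness 0
C: 15→26, due 29, tardiness 0
D: 26→34, due 17, tardiness 17
E: 34→38, due 26, tardiness 12
Sum = 0+0+0+17+12 = 29.
LPT 35, SPT 20, EDD 12, FIFO 29 → minimum 12.

12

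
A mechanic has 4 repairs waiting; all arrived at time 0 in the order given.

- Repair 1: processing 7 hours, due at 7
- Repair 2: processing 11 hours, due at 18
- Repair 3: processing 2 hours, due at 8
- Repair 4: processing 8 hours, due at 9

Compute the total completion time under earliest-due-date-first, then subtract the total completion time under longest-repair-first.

-23

EDD (increasing due date): Repair 1 Repair 3 Repair 4 Repair 2.
Repair 1: 0→7
Repair 3: 7→9
Repair 4: 9→17
Repair 2: 17→28
Sum = 7+9+17+28 = 61.
LPT (decreasing processing time): Repair 2 Repair 4 Repair 1 Repair 3.
Repair 2: 0→11
Repair 4: 11→19
Repair 1: 19→26
Repair 3: 26→28
Sum = 11+19+26+28 = 84.
Difference = 61 − 84 = -23.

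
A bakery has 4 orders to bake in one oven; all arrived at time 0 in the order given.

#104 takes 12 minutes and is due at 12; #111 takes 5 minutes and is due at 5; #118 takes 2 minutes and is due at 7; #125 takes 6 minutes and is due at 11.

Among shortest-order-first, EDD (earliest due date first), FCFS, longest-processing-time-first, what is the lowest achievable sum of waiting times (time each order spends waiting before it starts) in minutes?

SPT (increasing processing time): #118 #111 #125 #104.
#118: waits 0, runs 0→2
#111: waits 2, runs 2→7
#125: waits 7, runs 7→13
#104: waits 13, runs 13→25
Sum = 0+2+7+13 = 22.
EDD (increasing due date): #111 #118 #125 #104.
#111: waits 0, runs 0→5
#118: waits 5, runs 5→7
#125: waits 7, runs 7→13
#104: waits 13, runs 13→25
Sum = 0+5+7+13 = 25.
FIFO (arrival order): #104 #111 #118 #125.
#104: waits 0, runs 0→12
#111: waits 12, runs 12→17
#118: waits 17, runs 17→19
#125: waits 19, runs 19→25
Sum = 0+12+17+19 = 48.
LPT (decreasing processing time): #104 #125 #111 #118.
#104: waits 0, runs 0→12
#125: waits 12, runs 12→18
#111: waits 18, runs 18→23
#118: waits 23, runs 23→25
Sum = 0+12+18+23 = 53.
SPT 22, EDD 25, FIFO 48, LPT 53 → minimum 22.

22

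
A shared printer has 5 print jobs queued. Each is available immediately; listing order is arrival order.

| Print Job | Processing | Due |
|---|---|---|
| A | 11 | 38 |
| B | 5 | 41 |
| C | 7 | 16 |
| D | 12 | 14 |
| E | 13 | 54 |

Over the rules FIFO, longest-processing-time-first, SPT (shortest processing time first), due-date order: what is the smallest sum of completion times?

123

FIFO (arrival order): A B C D E.
A: 0→11
B: 11→16
C: 16→23
D: 23→35
E: 35→48
Sum = 11+16+23+35+48 = 133.
LPT (decreasing processing time): E D A C B.
E: 0→13
D: 13→25
A: 25→36
C: 36→43
B: 43→48
Sum = 13+25+36+43+48 = 165.
SPT (increasing processing time): B C A D E.
B: 0→5
C: 5→12
A: 12→23
D: 23→35
E: 35→48
Sum = 5+12+23+35+48 = 123.
EDD (increasing due date): D C A B E.
D: 0→12
C: 12→19
A: 19→30
B: 30→35
E: 35→48
Sum = 12+19+30+35+48 = 144.
FIFO 133, LPT 165, SPT 123, EDD 144 → minimum 123.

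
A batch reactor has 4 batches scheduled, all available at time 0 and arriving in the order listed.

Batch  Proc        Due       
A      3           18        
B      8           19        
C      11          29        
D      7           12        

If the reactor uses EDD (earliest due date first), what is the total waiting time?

35

EDD (increasing due date): D A B C.
D: waits 0, runs 0→7
A: waits 7, runs 7→10
B: waits 10, runs 10→18
C: waits 18, runs 18→29
Sum = 0+7+10+18 = 35.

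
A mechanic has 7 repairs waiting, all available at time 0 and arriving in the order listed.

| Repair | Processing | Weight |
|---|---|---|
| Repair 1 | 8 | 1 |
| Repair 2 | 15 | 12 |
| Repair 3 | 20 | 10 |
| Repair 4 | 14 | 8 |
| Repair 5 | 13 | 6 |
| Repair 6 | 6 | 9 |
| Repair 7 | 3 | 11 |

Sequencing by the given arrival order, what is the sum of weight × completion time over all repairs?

FIFO (arrival order): Repair 1 Repair 2 Repair 3 Repair 4 Repair 5 Repair 6 Repair 7.
Repair 1: finishes 8, weight 1, w·C = 8
Repair 2: finishes 23, weight 12, w·C = 276
Repair 3: finishes 43, weight 10, w·C = 430
Repair 4: finishes 57, weight 8, w·C = 456
Repair 5: finishes 70, weight 6, w·C = 420
Repair 6: finishes 76, weight 9, w·C = 684
Repair 7: finishes 79, weight 11, w·C = 869
Sum = 8+276+430+456+420+684+869 = 3143.

3143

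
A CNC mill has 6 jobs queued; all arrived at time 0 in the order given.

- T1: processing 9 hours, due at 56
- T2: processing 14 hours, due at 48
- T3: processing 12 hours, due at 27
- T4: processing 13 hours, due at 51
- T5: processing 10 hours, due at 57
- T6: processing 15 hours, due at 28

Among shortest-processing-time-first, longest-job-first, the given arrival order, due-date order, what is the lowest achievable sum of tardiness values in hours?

26

SPT (increasing processing time): T1 T5 T3 T4 T2 T6.
T1: 0→9, due 56, tardiness 0
T5: 9→19, due 57, tardiness 0
T3: 19→31, due 27, tardiness 4
T4: 31→44, due 51, tardiness 0
T2: 44→58, due 48, tardiness 10
T6: 58→73, due 28, tardiness 45
Sum = 0+0+4+0+10+45 = 59.
LPT (decreasing processing time): T6 T2 T4 T3 T5 T1.
T6: 0→15, due 28, tardiness 0
T2: 15→29, due 48, tardiness 0
T4: 29→42, due 51, tardiness 0
T3: 42→54, due 27, tardiness 27
T5: 54→64, due 57, tardiness 7
T1: 64→73, due 56, tardiness 17
Sum = 0+0+0+27+7+17 = 51.
FIFO (arrival order): T1 T2 T3 T4 T5 T6.
T1: 0→9, due 56, tardiness 0
T2: 9→23, due 48, tardiness 0
T3: 23→35, due 27, tardiness 8
T4: 35→48, due 51, tardiness 0
T5: 48→58, due 57, tardiness 1
T6: 58→73, due 28, tardiness 45
Sum = 0+0+8+0+1+45 = 54.
EDD (increasing due date): T3 T6 T2 T4 T1 T5.
T3: 0→12, due 27, tardiness 0
T6: 12→27, due 28, tardiness 0
T2: 27→41, due 48, tardiness 0
T4: 41→54, due 51, tardiness 3
T1: 54→63, due 56, tardiness 7
T5: 63→73, due 57, tardiness 16
Sum = 0+0+0+3+7+16 = 26.
SPT 59, LPT 51, FIFO 54, EDD 26 → minimum 26.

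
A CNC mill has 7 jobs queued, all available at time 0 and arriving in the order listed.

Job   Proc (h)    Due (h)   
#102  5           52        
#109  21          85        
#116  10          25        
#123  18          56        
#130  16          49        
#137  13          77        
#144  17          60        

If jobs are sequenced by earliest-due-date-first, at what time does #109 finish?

100

EDD (increasing due date): #116 #130 #102 #123 #144 #137 #109.
#116: 0→10
#130: 10→26
#102: 26→31
#123: 31→49
#144: 49→66
#137: 66→79
#109: 79→100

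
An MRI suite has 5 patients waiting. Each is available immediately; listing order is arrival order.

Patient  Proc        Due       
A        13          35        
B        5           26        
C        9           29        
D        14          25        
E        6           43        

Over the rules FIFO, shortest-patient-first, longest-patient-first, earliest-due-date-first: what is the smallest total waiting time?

69

FIFO (arrival order): A B C D E.
A: waits 0, runs 0→13
B: waits 13, runs 13→18
C: waits 18, runs 18→27
D: waits 27, runs 27→41
E: waits 41, runs 41→47
Sum = 0+13+18+27+41 = 99.
SPT (increasing processing time): B E C A D.
B: waits 0, runs 0→5
E: waits 5, runs 5→11
C: waits 11, runs 11→20
A: waits 20, runs 20→33
D: waits 33, runs 33→47
Sum = 0+5+11+20+33 = 69.
LPT (decreasing processing time): D A C E B.
D: waits 0, runs 0→14
A: waits 14, runs 14→27
C: waits 27, runs 27→36
E: waits 36, runs 36→42
B: waits 42, runs 42→47
Sum = 0+14+27+36+42 = 119.
EDD (increasing due date): D B C A E.
D: waits 0, runs 0→14
B: waits 14, runs 14→19
C: waits 19, runs 19→28
A: waits 28, runs 28→41
E: waits 41, runs 41→47
Sum = 0+14+19+28+41 = 102.
FIFO 99, SPT 69, LPT 119, EDD 102 → minimum 69.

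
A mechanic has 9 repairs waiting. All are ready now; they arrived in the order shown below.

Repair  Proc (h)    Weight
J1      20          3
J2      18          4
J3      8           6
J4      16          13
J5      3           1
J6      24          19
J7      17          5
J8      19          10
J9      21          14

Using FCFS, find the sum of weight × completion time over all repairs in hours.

6874

FIFO (arrival order): J1 J2 J3 J4 J5 J6 J7 J8 J9.
J1: finishes 20, weight 3, w·C = 60
J2: finishes 38, weight 4, w·C = 152
J3: finishes 46, weight 6, w·C = 276
J4: finishes 62, weight 13, w·C = 806
J5: finishes 65, weight 1, w·C = 65
J6: finishes 89, weight 19, w·C = 1691
J7: finishes 106, weight 5, w·C = 530
J8: finishes 125, weight 10, w·C = 1250
J9: finishes 146, weight 14, w·C = 2044
Sum = 60+152+276+806+65+1691+530+1250+2044 = 6874.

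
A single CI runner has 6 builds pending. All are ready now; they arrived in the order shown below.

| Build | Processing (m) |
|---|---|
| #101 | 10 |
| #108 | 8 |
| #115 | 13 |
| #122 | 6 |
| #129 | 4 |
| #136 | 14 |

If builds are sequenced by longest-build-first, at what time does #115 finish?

LPT (decreasing processing time): #136 #115 #101 #108 #122 #129.
#136: 0→14
#115: 14→27

27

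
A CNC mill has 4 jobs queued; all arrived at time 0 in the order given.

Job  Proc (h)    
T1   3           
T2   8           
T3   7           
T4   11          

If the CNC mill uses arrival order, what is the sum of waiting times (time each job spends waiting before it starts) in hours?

32

FIFO (arrival order): T1 T2 T3 T4.
T1: waits 0, runs 0→3
T2: waits 3, runs 3→11
T3: waits 11, runs 11→18
T4: waits 18, runs 18→29
Sum = 0+3+11+18 = 32.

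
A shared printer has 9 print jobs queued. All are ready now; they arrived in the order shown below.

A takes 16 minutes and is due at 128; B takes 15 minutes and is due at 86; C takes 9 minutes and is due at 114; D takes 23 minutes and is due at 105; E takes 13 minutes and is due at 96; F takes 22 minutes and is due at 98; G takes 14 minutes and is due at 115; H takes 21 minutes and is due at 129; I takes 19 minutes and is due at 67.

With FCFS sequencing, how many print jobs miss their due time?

FIFO (arrival order): A B C D E F G H I.
A: 0→16, due 128, tardiness 0
B: 16→31, due 86, tardiness 0
C: 31→40, due 114, tardiness 0
D: 40→63, due 105, tardiness 0
E: 63→76, due 96, tardiness 0
F: 76→98, due 98, tardiness 0
G: 98→112, due 115, tardiness 0
H: 112→133, due 129, tardiness 4
I: 133→152, due 67, tardiness 85
Late print jobs: 2.

2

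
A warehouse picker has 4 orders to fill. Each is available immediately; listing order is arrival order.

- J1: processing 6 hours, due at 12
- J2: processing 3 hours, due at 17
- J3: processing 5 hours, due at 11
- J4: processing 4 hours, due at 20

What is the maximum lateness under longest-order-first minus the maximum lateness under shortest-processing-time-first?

-5

LPT (decreasing processing time): J1 J3 J4 J2.
J1: 0→6, due 12, lateness -6
J3: 6→11, due 11, lateness 0
J4: 11→15, due 20, lateness -5
J2: 15→18, due 17, lateness 1
Maximum = 1.
SPT (increasing processing time): J2 J4 J3 J1.
J2: 0→3, due 17, lateness -14
J4: 3→7, due 20, lateness -13
J3: 7→12, due 11, lateness 1
J1: 12→18, due 12, lateness 6
Maximum = 6.
Difference = 1 − 6 = -5.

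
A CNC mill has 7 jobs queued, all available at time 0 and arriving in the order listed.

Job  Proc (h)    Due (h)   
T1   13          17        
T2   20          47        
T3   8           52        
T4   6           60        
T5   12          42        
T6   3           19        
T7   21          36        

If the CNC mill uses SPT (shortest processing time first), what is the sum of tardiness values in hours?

87

SPT (increasing processing time): T6 T4 T3 T5 T1 T2 T7.
T6: 0→3, due 19, tardiness 0
T4: 3→9, due 60, tardiness 0
T3: 9→17, due 52, tardiness 0
T5: 17→29, due 42, tardiness 0
T1: 29→42, due 17, tardiness 25
T2: 42→62, due 47, tardiness 15
T7: 62→83, due 36, tardiness 47
Sum = 0+0+0+0+25+15+47 = 87.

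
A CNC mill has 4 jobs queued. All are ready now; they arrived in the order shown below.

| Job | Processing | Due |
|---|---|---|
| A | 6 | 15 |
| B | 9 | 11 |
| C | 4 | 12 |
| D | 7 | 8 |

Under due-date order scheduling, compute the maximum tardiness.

EDD (increasing due date): D B C A.
D: 0→7, due 8, tardiness 0
B: 7→16, due 11, tardiness 5
C: 16→20, due 12, tardiness 8
A: 20→26, due 15, tardiness 11
Maximum = 11.

11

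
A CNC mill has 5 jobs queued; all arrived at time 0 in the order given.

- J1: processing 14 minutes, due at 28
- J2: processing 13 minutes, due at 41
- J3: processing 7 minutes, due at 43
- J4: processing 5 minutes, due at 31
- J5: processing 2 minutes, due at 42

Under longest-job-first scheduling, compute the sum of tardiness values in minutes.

8

LPT (decreasing processing time): J1 J2 J3 J4 J5.
J1: 0→14, due 28, tardiness 0
J2: 14→27, due 41, tardiness 0
J3: 27→34, due 43, tardiness 0
J4: 34→39, due 31, tardiness 8
J5: 39→41, due 42, tardiness 0
Sum = 0+0+0+8+0 = 8.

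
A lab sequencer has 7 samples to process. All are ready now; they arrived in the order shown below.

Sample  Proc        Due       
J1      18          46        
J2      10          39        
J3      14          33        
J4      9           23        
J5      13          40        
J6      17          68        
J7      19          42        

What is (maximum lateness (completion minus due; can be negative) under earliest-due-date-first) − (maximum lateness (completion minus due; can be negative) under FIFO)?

-21

EDD (increasing due date): J4 J3 J2 J5 J7 J1 J6.
J4: 0→9, due 23, lateness -14
J3: 9→23, due 33, lateness -10
J2: 23→33, due 39, lateness -6
J5: 33→46, due 40, lateness 6
J7: 46→65, due 42, lateness 23
J1: 65→83, due 46, lateness 37
J6: 83→100, due 68, lateness 32
Maximum = 37.
FIFO (arrival order): J1 J2 J3 J4 J5 J6 J7.
J1: 0→18, due 46, lateness -28
J2: 18→28, due 39, lateness -11
J3: 28→42, due 33, lateness 9
J4: 42→51, due 23, lateness 28
J5: 51→64, due 40, lateness 24
J6: 64→81, due 68, lateness 13
J7: 81→100, due 42, lateness 58
Maximum = 58.
Difference = 37 − 58 = -21.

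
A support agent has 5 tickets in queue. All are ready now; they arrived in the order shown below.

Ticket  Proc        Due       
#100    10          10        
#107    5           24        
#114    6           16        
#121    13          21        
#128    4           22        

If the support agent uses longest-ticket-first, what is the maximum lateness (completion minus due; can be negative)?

LPT (decreasing processing time): #121 #100 #114 #107 #128.
#121: 0→13, due 21, lateness -8
#100: 13→23, due 10, lateness 13
#114: 23→29, due 16, lateness 13
#107: 29→34, due 24, lateness 10
#128: 34→38, due 22, lateness 16
Maximum = 16.

16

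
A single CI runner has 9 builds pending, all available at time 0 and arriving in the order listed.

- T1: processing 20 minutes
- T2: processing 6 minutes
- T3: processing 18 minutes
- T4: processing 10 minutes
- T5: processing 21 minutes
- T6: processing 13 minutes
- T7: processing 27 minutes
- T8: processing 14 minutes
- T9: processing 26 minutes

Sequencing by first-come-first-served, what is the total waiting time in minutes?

551

FIFO (arrival order): T1 T2 T3 T4 T5 T6 T7 T8 T9.
T1: waits 0, runs 0→20
T2: waits 20, runs 20→26
T3: waits 26, runs 26→44
T4: waits 44, runs 44→54
T5: waits 54, runs 54→75
T6: waits 75, runs 75→88
T7: waits 88, runs 88→115
T8: waits 115, runs 115→129
T9: waits 129, runs 129→155
Sum = 0+20+26+44+54+75+88+115+129 = 551.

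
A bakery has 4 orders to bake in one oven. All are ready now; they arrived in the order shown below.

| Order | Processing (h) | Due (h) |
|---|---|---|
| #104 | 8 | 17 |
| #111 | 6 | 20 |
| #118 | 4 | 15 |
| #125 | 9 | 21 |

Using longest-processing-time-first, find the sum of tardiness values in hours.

15

LPT (decreasing processing time): #125 #104 #111 #118.
#125: 0→9, due 21, tardiness 0
#104: 9→17, due 17, tardiness 0
#111: 17→23, due 20, tardiness 3
#118: 23→27, due 15, tardiness 12
Sum = 0+0+3+12 = 15.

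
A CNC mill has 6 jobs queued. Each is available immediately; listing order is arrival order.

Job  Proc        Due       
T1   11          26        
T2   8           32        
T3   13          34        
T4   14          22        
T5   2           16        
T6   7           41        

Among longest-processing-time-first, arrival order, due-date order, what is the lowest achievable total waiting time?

LPT (decreasing processing time): T4 T3 T1 T2 T6 T5.
T4: waits 0, runs 0→14
T3: waits 14, runs 14→27
T1: waits 27, runs 27→38
T2: waits 38, runs 38→46
T6: waits 46, runs 46→53
T5: waits 53, runs 53→55
Sum = 0+14+27+38+46+53 = 178.
FIFO (arrival order): T1 T2 T3 T4 T5 T6.
T1: waits 0, runs 0→11
T2: waits 11, runs 11→19
T3: waits 19, runs 19→32
T4: waits 32, runs 32→46
T5: waits 46, runs 46→48
T6: waits 48, runs 48→55
Sum = 0+11+19+32+46+48 = 156.
EDD (increasing due date): T5 T4 T1 T2 T3 T6.
T5: waits 0, runs 0→2
T4: waits 2, runs 2→16
T1: waits 16, runs 16→27
T2: waits 27, runs 27→35
T3: waits 35, runs 35→48
T6: waits 48, runs 48→55
Sum = 0+2+16+27+35+48 = 128.
LPT 178, FIFO 156, EDD 128 → minimum 128.

128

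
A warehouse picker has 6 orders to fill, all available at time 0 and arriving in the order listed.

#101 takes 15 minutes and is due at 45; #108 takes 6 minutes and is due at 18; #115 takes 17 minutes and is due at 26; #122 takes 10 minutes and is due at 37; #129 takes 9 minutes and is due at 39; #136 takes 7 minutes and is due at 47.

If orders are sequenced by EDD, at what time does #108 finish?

6

EDD (increasing due date): #108 #115 #122 #129 #101 #136.
#108: 0→6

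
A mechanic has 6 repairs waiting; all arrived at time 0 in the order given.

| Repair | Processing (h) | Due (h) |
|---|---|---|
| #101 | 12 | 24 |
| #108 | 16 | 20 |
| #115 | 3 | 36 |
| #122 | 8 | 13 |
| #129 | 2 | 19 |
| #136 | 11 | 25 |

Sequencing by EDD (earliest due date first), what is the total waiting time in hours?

131

EDD (increasing due date): #122 #129 #108 #101 #136 #115.
#122: waits 0, runs 0→8
#129: waits 8, runs 8→10
#108: waits 10, runs 10→26
#101: waits 26, runs 26→38
#136: waits 38, runs 38→49
#115: waits 49, runs 49→52
Sum = 0+8+10+26+38+49 = 131.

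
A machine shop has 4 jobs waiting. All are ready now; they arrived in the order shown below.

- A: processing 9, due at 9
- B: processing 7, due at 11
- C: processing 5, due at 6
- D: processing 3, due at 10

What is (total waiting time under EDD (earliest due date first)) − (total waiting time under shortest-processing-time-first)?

10

EDD (increasing due date): C A D B.
C: waits 0, runs 0→5
A: waits 5, runs 5→14
D: waits 14, runs 14→17
B: waits 17, runs 17→24
Sum = 0+5+14+17 = 36.
SPT (increasing processing time): D C B A.
D: waits 0, runs 0→3
C: waits 3, runs 3→8
B: waits 8, runs 8→15
A: waits 15, runs 15→24
Sum = 0+3+8+15 = 26.
Difference = 36 − 26 = 10.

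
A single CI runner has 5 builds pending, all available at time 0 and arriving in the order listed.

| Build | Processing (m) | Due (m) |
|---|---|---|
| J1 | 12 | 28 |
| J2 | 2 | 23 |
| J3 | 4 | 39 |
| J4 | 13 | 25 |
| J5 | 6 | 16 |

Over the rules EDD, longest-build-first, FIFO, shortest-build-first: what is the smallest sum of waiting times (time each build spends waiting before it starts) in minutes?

44

EDD (increasing due date): J5 J2 J4 J1 J3.
J5: waits 0, runs 0→6
J2: waits 6, runs 6→8
J4: waits 8, runs 8→21
J1: waits 21, runs 21→33
J3: waits 33, runs 33→37
Sum = 0+6+8+21+33 = 68.
LPT (decreasing processing time): J4 J1 J5 J3 J2.
J4: waits 0, runs 0→13
J1: waits 13, runs 13→25
J5: waits 25, runs 25→31
J3: waits 31, runs 31→35
J2: waits 35, runs 35→37
Sum = 0+13+25+31+35 = 104.
FIFO (arrival order): J1 J2 J3 J4 J5.
J1: waits 0, runs 0→12
J2: waits 12, runs 12→14
J3: waits 14, runs 14→18
J4: waits 18, runs 18→31
J5: waits 31, runs 31→37
Sum = 0+12+14+18+31 = 75.
SPT (increasing processing time): J2 J3 J5 J1 J4.
J2: waits 0, runs 0→2
J3: waits 2, runs 2→6
J5: waits 6, runs 6→12
J1: waits 12, runs 12→24
J4: waits 24, runs 24→37
Sum = 0+2+6+12+24 = 44.
EDD 68, LPT 104, FIFO 75, SPT 44 → minimum 44.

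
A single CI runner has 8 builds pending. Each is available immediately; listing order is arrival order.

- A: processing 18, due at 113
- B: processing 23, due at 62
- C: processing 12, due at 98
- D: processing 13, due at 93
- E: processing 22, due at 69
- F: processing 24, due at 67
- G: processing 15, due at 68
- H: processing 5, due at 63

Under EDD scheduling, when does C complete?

EDD (increasing due date): B H F G E D C A.
B: 0→23
H: 23→28
F: 28→52
G: 52→67
E: 67→89
D: 89→102
C: 102→114

114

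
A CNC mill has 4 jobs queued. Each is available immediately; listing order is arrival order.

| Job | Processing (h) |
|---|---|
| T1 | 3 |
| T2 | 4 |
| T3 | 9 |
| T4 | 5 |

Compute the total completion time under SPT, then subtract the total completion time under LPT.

-19

SPT (increasing processing time): T1 T2 T4 T3.
T1: 0→3
T2: 3→7
T4: 7→12
T3: 12→21
Sum = 3+7+12+21 = 43.
LPT (decreasing processing time): T3 T4 T2 T1.
T3: 0→9
T4: 9→14
T2: 14→18
T1: 18→21
Sum = 9+14+18+21 = 62.
Difference = 43 − 62 = -19.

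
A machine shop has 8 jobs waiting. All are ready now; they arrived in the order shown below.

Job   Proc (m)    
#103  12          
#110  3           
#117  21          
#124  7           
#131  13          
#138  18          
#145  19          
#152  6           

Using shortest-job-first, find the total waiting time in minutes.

234

SPT (increasing processing time): #110 #152 #124 #103 #131 #138 #145 #117.
#110: waits 0, runs 0→3
#152: waits 3, runs 3→9
#124: waits 9, runs 9→16
#103: waits 16, runs 16→28
#131: waits 28, runs 28→41
#138: waits 41, runs 41→59
#145: waits 59, runs 59→78
#117: waits 78, runs 78→99
Sum = 0+3+9+16+28+41+59+78 = 234.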